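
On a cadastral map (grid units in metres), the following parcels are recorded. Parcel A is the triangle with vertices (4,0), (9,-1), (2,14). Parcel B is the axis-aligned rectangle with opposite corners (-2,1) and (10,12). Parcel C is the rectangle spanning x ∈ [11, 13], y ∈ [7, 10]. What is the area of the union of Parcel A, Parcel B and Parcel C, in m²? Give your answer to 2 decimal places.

By inclusion–exclusion:
Individual areas: |Parcel A| = 34, |Parcel B| = 132, |Parcel C| = 6.
|Parcel A∩Parcel B| = 26.7143.
|Parcel A∩Parcel C| = 0.
|Parcel B∩Parcel C| = 0 (no overlap).
|Parcel A∩Parcel B∩Parcel C| = 0.
|Parcel A ∪ Parcel B ∪ Parcel C| = 172 − 26.7143 + 0 = 145.29.

145.29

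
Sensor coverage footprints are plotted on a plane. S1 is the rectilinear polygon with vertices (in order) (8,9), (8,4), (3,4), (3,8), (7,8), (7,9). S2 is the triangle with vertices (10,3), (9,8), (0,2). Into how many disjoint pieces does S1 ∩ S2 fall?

S1 ∩ S2 is a single connected region.

1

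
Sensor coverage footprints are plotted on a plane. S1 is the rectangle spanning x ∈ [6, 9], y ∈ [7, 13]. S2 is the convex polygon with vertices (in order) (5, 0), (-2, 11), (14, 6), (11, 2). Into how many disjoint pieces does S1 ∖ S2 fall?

S1 ∖ S2 is a single connected region.

1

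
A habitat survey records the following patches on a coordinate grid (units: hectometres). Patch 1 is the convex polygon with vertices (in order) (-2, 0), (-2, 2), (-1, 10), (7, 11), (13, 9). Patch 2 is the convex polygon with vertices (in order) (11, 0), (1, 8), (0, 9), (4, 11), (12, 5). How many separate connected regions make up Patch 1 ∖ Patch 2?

Patch 1 ∖ Patch 2 splits into 2 disjoint pieces (area 37.2786, area 15.5364).

2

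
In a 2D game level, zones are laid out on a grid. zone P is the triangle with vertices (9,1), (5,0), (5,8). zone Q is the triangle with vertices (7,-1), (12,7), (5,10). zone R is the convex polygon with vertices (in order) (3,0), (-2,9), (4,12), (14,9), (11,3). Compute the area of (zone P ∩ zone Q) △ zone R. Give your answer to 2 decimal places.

|zone P ∩ zone Q| = 7.5193.
|(zone P ∩ zone Q) ∩ zone R| = 5.6191.
|(zone P ∩ zone Q) △ zone R| = 7.5193 + 115.5 − 11.2381 = 111.78.

111.78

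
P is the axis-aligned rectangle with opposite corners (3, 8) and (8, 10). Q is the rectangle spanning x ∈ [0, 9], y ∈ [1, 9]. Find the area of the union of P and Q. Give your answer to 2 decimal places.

77.00

By inclusion–exclusion:
Individual areas: |P| = 10, |Q| = 72.
|P∩Q|: x∈[3,8], y∈[8,9] → 5·1 = 5.
|P ∪ Q| = 82 − 5 = 77.00.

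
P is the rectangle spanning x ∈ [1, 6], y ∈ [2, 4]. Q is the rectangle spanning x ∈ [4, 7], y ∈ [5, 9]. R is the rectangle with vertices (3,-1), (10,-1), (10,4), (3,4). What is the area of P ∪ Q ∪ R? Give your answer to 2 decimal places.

51.00

By inclusion–exclusion:
Individual areas: |P| = 10, |Q| = 12, |R| = 35.
|P∩Q| = 0 (no overlap).
|P∩R|: x∈[3,6], y∈[2,4] → 3·2 = 6.
|Q∩R| = 0 (no overlap).
|P∩Q∩R| = 0.
|P ∪ Q ∪ R| = 57 − 6 + 0 = 51.00.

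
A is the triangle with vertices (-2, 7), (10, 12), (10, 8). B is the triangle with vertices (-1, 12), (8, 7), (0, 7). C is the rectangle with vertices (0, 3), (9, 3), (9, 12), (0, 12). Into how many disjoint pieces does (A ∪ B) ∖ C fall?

(A ∪ B) ∖ C splits into 2 disjoint pieces (area 2.8275, area 3.8333).

2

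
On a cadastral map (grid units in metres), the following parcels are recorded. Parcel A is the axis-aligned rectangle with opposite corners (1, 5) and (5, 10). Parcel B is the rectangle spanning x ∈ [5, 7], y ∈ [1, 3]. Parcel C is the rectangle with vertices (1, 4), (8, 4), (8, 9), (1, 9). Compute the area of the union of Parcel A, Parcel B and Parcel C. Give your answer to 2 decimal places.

43.00

By inclusion–exclusion:
Individual areas: |Parcel A| = 20, |Parcel B| = 4, |Parcel C| = 35.
|Parcel A∩Parcel B| = 0 (no overlap).
|Parcel A∩Parcel C|: x∈[1,5], y∈[5,9] → 4·4 = 16.
|Parcel B∩Parcel C| = 0 (no overlap).
|Parcel A∩Parcel B∩Parcel C| = 0.
|Parcel A ∪ Parcel B ∪ Parcel C| = 59 − 16 + 0 = 43.00.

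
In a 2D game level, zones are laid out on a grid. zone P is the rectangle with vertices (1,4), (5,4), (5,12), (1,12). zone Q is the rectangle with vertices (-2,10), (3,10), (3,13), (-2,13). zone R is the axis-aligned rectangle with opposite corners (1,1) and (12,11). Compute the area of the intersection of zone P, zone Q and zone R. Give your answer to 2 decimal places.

2.00

The intersection is the polygon with vertices (3,10), (1,10), (1,11), (3,11).
By the shoelace formula its area is 2.00.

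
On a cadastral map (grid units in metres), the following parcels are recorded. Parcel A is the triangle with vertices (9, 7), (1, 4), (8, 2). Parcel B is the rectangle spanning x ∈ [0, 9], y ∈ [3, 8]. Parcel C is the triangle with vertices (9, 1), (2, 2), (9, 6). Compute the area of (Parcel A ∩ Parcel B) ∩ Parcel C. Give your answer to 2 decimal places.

6.33

The region (Parcel A ∩ Parcel B) ∩ Parcel C is the polygon with vertices (8.2,3), (4.5,3), (4,3.143), (8.774,5.871).
By the shoelace formula its area is 6.33.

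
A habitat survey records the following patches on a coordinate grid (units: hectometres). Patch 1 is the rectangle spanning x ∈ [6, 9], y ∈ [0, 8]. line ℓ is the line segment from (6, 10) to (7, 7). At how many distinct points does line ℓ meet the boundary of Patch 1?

1

The segment meets the boundary at (6.667,8).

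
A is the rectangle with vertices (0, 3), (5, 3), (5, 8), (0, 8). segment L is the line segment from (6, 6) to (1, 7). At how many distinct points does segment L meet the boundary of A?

The segment meets the boundary at (5,6.2).

1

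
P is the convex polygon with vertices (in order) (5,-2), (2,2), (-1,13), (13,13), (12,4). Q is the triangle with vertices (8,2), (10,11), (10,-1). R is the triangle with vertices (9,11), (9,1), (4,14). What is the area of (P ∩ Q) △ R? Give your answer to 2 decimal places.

30.50

|P ∩ Q| = 9.71.
|(P ∩ Q) ∩ R| = 2.1037.
|(P ∩ Q) △ R| = 9.71 + 25 − 4.2074 = 30.50.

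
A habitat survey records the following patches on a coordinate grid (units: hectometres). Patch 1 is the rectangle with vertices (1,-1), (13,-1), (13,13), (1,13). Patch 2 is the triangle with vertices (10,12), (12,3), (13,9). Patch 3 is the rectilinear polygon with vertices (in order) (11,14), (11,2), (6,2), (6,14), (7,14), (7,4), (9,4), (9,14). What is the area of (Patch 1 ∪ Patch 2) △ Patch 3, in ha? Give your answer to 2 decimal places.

134.00

|Patch 1 ∪ Patch 2| = 168.
|(Patch 1 ∪ Patch 2) ∩ Patch 3| = 37.
|(Patch 1 ∪ Patch 2) △ Patch 3| = 168 + 40 − 74 = 134.00.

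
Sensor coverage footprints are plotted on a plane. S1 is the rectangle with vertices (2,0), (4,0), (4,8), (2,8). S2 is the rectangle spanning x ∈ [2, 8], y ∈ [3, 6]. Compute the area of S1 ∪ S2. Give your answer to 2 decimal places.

28.00

By inclusion–exclusion:
Individual areas: |S1| = 16, |S2| = 18.
|S1∩S2|: x∈[2,4], y∈[3,6] → 2·3 = 6.
|S1 ∪ S2| = 34 − 6 = 28.00.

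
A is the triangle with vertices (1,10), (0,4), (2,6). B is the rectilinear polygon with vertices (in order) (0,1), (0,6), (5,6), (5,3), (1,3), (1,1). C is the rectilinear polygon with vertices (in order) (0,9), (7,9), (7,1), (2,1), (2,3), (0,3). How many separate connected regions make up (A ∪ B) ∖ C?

2

(A ∪ B) ∖ C splits into 2 disjoint pieces (area 0.2083, area 2).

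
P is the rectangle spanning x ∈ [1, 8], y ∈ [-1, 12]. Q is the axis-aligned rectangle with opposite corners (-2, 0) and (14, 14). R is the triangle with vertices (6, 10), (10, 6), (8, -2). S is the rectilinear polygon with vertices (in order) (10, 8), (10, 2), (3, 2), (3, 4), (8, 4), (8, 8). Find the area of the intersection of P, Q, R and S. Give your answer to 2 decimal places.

1.67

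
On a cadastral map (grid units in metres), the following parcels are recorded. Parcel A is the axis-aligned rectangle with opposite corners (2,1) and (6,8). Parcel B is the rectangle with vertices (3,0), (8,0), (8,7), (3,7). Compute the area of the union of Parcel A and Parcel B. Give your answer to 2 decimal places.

By inclusion–exclusion:
Individual areas: |Parcel A| = 28, |Parcel B| = 35.
|Parcel A∩Parcel B|: x∈[3,6], y∈[1,7] → 3·6 = 18.
|Parcel A ∪ Parcel B| = 63 − 18 = 45.00.

45.00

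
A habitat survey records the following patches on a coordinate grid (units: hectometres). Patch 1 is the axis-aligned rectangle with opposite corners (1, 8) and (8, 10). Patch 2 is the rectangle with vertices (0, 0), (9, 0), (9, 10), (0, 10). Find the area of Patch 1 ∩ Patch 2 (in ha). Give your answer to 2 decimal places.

14.00

|Patch 1∩Patch 2|: x∈[1,8], y∈[8,10] → 7·2 = 14.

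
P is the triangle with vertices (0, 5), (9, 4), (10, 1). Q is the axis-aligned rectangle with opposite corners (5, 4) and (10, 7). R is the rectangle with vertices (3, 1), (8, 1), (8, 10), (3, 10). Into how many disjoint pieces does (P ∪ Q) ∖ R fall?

2

(P ∪ Q) ∖ R splits into 2 disjoint pieces (area 9.7, area 1.3).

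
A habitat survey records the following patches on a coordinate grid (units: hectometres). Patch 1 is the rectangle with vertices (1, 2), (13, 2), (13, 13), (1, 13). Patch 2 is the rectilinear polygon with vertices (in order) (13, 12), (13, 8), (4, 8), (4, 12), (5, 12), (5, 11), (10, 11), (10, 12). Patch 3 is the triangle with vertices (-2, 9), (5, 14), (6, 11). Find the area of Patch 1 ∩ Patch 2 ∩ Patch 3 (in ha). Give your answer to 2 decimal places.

1.50

The intersection is the polygon with vertices (4,12), (5,12), (5,11), (6,11), (4,10.5).
By the shoelace formula its area is 1.50.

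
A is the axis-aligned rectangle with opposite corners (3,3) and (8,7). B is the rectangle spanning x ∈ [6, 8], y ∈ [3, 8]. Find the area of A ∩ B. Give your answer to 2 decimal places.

8.00

|A∩B|: x∈[6,8], y∈[3,7] → 2·4 = 8.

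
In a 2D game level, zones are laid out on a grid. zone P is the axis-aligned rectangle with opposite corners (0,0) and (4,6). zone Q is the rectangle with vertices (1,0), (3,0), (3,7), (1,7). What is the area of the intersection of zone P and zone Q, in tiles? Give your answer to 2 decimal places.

|zone P∩zone Q|: x∈[1,3], y∈[0,6] → 2·6 = 12.

12.00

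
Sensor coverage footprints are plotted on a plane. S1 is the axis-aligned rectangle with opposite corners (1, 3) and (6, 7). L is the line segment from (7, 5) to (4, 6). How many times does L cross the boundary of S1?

1

The segment meets the boundary at (6,5.333).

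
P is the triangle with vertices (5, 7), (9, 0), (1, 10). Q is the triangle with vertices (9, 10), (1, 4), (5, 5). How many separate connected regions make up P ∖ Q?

2

P ∖ Q splits into 2 disjoint pieces (area 3.3333, area 3).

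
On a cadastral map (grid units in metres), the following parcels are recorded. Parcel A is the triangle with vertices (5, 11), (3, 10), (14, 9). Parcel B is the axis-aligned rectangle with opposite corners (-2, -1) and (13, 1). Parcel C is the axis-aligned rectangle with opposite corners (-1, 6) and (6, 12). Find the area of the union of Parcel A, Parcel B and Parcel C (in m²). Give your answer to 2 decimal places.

By inclusion–exclusion:
Individual areas: |Parcel A| = 6.5, |Parcel B| = 30, |Parcel C| = 42.
|Parcel A∩Parcel B| = 0.
|Parcel A∩Parcel C| = 2.298.
|Parcel B∩Parcel C| = 0 (no overlap).
|Parcel A∩Parcel B∩Parcel C| = 0.
|Parcel A ∪ Parcel B ∪ Parcel C| = 78.5 − 2.298 + 0 = 76.20.

76.20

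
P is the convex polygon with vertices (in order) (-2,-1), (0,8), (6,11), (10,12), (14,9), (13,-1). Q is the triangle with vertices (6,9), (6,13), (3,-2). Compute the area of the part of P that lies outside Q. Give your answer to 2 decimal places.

|P| = 163, |P∩Q| = 5.5192.
|P ∖ Q| = |P| − |P∩Q| = 163 − 5.5192 = 157.48.

157.48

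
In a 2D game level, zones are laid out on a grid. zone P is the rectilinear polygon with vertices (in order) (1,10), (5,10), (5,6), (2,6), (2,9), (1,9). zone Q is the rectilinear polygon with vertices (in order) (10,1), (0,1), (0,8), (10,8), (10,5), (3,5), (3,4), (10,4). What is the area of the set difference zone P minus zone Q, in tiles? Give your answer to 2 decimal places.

|zone P| = 13, |zone P∩zone Q| = 6.
|zone P ∖ zone Q| = |zone P| − |zone P∩zone Q| = 13 − 6 = 7.00.

7.00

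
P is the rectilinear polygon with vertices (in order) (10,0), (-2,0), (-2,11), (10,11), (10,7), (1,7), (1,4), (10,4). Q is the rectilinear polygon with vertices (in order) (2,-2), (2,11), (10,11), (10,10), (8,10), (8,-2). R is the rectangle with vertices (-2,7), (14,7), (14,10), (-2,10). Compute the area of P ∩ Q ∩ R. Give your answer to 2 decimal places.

18.00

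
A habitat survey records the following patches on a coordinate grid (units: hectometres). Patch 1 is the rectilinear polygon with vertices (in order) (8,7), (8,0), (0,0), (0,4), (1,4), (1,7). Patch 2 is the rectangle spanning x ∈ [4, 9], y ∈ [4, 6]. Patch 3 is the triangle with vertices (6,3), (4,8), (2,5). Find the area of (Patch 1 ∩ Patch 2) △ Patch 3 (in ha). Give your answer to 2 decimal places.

|Patch 1 ∩ Patch 2| = 8.
|(Patch 1 ∩ Patch 2) ∩ Patch 3| = 2.4.
|(Patch 1 ∩ Patch 2) △ Patch 3| = 8 + 8 − 4.8 = 11.20.

11.20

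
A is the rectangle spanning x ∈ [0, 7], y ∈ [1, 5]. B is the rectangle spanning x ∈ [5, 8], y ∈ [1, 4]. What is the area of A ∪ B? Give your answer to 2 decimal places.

31.00

By inclusion–exclusion:
Individual areas: |A| = 28, |B| = 9.
|A∩B|: x∈[5,7], y∈[1,4] → 2·3 = 6.
|A ∪ B| = 37 − 6 = 31.00.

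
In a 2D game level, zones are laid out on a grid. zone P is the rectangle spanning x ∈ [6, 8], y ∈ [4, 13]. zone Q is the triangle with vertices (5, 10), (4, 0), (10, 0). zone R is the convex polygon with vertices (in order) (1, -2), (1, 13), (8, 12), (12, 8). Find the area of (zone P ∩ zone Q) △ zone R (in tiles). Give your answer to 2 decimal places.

|zone P ∩ zone Q| = 4.
|(zone P ∩ zone Q) ∩ zone R| = 3.95.
|(zone P ∩ zone Q) △ zone R| = 4 + 94.5 − 7.9 = 90.60.

90.60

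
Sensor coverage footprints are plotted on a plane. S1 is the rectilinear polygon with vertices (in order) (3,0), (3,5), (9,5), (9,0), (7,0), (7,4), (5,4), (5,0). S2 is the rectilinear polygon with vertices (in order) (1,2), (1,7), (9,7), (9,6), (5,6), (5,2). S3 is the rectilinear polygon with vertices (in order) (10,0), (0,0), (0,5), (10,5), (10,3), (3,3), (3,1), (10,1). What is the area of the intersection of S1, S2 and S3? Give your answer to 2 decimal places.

4.00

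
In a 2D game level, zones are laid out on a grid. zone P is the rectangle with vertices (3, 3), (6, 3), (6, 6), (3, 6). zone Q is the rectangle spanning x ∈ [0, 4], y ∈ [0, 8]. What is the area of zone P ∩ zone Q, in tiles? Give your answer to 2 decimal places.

3.00

|zone P∩zone Q|: x∈[3,4], y∈[3,6] → 1·3 = 3.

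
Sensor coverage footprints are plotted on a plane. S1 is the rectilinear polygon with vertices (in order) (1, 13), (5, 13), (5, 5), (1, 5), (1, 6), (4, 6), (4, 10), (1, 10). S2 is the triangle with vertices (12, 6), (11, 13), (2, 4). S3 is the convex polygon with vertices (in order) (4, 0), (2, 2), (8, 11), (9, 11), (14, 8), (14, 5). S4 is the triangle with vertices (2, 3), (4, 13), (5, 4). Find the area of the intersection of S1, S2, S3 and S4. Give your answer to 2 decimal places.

The intersection is the polygon with vertices (4.762,6.143), (4.889,5), (4,5).
By the shoelace formula its area is 0.51.

0.51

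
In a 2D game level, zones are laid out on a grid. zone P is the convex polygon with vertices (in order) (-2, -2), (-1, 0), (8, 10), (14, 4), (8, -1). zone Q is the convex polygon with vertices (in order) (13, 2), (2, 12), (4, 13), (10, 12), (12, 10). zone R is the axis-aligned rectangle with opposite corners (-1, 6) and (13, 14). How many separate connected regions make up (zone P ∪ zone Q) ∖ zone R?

1

(zone P ∪ zone Q) ∖ zone R is a single connected region.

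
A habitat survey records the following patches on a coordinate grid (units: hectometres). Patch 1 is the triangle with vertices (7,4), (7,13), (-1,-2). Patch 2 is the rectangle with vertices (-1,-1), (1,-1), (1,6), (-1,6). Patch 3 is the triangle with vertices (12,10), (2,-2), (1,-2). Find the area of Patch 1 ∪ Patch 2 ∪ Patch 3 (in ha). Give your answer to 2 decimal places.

By inclusion–exclusion:
Individual areas: |Patch 1| = 36, |Patch 2| = 14, |Patch 3| = 6.
|Patch 1∩Patch 2| = 1.85.
|Patch 1∩Patch 3| = 0.4364.
|Patch 2∩Patch 3| = 0.
|Patch 1∩Patch 2∩Patch 3| = 0.
|Patch 1 ∪ Patch 2 ∪ Patch 3| = 56 − 2.2864 + 0 = 53.71.

53.71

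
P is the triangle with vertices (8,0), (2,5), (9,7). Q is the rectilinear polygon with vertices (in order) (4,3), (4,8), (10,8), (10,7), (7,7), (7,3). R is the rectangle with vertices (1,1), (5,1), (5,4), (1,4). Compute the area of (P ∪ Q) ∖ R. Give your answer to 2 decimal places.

31.15

|P ∪ Q| = 32.5667.
|(P ∪ Q) ∩ R| = 1.4167.
|(P ∪ Q) ∖ R| = 32.5667 − 1.4167 = 31.15.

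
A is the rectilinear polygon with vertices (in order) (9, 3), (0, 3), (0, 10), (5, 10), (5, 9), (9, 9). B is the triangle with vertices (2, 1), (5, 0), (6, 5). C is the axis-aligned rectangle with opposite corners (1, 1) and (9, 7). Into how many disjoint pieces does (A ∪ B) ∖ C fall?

(A ∪ B) ∖ C splits into 2 disjoint pieces (area 1.6, area 27).

2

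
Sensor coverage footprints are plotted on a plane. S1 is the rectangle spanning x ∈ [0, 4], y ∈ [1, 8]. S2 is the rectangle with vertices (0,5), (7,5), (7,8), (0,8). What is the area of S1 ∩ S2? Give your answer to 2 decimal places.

12.00

|S1∩S2|: x∈[0,4], y∈[5,8] → 4·3 = 12.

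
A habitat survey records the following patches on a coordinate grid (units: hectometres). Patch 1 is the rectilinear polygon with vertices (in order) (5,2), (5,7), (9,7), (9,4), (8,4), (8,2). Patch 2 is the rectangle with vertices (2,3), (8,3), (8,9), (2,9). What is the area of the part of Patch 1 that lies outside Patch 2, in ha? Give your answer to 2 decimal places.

6.00

|Patch 1| = 18, |Patch 1∩Patch 2| = 12.
|Patch 1 ∖ Patch 2| = |Patch 1| − |Patch 1∩Patch 2| = 18 − 12 = 6.00.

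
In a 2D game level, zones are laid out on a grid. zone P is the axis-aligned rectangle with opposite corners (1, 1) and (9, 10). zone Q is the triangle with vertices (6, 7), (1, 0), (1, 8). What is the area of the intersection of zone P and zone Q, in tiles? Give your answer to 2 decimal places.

19.64

The intersection is the polygon with vertices (1,8), (6,7), (1.714,1), (1,1).
By the shoelace formula its area is 19.64.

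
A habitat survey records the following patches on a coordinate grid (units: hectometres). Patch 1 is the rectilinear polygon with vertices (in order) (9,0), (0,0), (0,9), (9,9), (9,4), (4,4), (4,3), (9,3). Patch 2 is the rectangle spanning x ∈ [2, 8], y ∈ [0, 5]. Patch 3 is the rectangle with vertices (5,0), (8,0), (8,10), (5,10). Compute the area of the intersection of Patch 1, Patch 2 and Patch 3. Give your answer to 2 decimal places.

12.00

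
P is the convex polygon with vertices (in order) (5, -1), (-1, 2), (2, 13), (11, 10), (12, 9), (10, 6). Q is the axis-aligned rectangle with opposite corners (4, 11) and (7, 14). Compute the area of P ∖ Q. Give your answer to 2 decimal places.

102.50

|P| = 105, |P∩Q| = 2.5.
|P ∖ Q| = |P| − |P∩Q| = 105 − 2.5 = 102.50.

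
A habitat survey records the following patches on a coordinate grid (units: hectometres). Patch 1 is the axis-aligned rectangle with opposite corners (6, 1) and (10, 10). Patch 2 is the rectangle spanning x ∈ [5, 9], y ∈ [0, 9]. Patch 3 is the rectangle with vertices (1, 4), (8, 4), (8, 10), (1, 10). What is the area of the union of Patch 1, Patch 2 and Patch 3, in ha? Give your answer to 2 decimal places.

73.00

By inclusion–exclusion:
Individual areas: |Patch 1| = 36, |Patch 2| = 36, |Patch 3| = 42.
|Patch 1∩Patch 2|: x∈[6,9], y∈[1,9] → 3·8 = 24.
|Patch 1∩Patch 3|: x∈[6,8], y∈[4,10] → 2·6 = 12.
|Patch 2∩Patch 3|: x∈[5,8], y∈[4,9] → 3·5 = 15.
|Patch 1∩Patch 2∩Patch 3| = 10.
|Patch 1 ∪ Patch 2 ∪ Patch 3| = 114 − 51 + 10 = 73.00.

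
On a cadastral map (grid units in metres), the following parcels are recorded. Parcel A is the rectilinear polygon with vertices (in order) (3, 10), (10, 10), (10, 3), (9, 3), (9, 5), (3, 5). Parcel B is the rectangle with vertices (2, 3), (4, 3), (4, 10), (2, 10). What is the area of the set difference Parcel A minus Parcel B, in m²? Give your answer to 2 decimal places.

|Parcel A| = 37, |Parcel A∩Parcel B| = 5.
|Parcel A ∖ Parcel B| = |Parcel A| − |Parcel A∩Parcel B| = 37 − 5 = 32.00.

32.00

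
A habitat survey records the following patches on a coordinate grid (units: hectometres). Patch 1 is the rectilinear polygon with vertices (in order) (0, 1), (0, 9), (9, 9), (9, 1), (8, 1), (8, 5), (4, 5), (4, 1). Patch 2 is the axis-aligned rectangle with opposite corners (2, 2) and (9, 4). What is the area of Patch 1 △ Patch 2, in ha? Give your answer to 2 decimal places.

58.00

|Patch 1| = 56, |Patch 2| = 14, |Patch 1∩Patch 2| = 6.
|Patch 1 △ Patch 2| = |Patch 1| + |Patch 2| − 2·|Patch 1∩Patch 2| = 56 + 14 − 12 = 58.00.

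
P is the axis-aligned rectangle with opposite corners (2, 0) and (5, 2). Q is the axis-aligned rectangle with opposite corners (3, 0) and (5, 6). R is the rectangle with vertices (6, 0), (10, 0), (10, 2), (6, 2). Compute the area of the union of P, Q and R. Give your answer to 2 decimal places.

By inclusion–exclusion:
Individual areas: |P| = 6, |Q| = 12, |R| = 8.
|P∩Q|: x∈[3,5], y∈[0,2] → 2·2 = 4.
|P∩R| = 0 (no overlap).
|Q∩R| = 0 (no overlap).
|P∩Q∩R| = 0.
|P ∪ Q ∪ R| = 26 − 4 + 0 = 22.00.

22.00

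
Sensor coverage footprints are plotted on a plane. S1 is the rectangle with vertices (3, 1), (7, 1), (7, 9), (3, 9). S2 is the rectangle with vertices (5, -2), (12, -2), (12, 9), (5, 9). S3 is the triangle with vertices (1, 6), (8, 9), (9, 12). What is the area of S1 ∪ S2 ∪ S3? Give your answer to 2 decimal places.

98.14

By inclusion–exclusion:
Individual areas: |S1| = 32, |S2| = 77, |S3| = 9.
|S1∩S2|: x∈[5,7], y∈[1,9] → 2·8 = 16.
|S1∩S3| = 3.6429.
|S2∩S3| = 1.9286.
|S1∩S2∩S3| = 1.7143.
|S1 ∪ S2 ∪ S3| = 118 − 21.5714 + 1.7143 = 98.14.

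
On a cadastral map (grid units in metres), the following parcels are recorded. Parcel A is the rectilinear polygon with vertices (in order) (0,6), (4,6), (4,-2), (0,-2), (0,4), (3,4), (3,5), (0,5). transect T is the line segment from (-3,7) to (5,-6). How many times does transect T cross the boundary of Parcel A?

2

The segment meets the boundary at (2.538,-2), (0,2.125).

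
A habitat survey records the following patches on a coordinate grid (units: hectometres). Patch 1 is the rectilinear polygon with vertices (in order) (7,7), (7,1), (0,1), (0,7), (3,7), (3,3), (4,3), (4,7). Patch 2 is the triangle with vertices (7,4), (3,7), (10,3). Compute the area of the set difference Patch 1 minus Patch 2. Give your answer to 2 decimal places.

36.66

|Patch 1| = 38, |Patch 1∩Patch 2| = 1.3393.
|Patch 1 ∖ Patch 2| = |Patch 1| − |Patch 1∩Patch 2| = 38 − 1.3393 = 36.66.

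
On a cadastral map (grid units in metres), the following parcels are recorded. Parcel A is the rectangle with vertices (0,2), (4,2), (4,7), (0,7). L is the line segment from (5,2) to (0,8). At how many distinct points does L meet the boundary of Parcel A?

The segment meets the boundary at (0.833,7), (4,3.2).

2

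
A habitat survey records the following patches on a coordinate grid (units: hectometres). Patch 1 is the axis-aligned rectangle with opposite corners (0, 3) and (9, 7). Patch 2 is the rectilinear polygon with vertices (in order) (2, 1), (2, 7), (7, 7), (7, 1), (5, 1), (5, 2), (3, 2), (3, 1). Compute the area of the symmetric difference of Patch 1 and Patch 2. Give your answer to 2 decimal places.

24.00

|Patch 1| = 36, |Patch 2| = 28, |Patch 1∩Patch 2| = 20.
|Patch 1 △ Patch 2| = |Patch 1| + |Patch 2| − 2·|Patch 1∩Patch 2| = 36 + 28 − 40 = 24.00.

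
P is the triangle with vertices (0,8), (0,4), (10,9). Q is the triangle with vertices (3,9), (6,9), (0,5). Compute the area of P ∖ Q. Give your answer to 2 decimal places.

15.71

|P| = 20, |P∩Q| = 4.2925.
|P ∖ Q| = |P| − |P∩Q| = 20 − 4.2925 = 15.71.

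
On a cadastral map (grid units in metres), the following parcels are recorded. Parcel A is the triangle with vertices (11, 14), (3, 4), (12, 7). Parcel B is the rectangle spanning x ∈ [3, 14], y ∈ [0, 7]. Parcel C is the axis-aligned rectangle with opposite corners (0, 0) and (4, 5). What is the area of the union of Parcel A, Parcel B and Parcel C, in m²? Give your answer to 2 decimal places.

115.10

By inclusion–exclusion:
Individual areas: |Parcel A| = 33, |Parcel B| = 77, |Parcel C| = 20.
|Parcel A∩Parcel B| = 9.9.
|Parcel A∩Parcel C| = 0.4333.
|Parcel B∩Parcel C|: x∈[3,4], y∈[0,5] → 1·5 = 5.
|Parcel A∩Parcel B∩Parcel C| = 0.4333.
|Parcel A ∪ Parcel B ∪ Parcel C| = 130 − 15.3333 + 0.4333 = 115.10.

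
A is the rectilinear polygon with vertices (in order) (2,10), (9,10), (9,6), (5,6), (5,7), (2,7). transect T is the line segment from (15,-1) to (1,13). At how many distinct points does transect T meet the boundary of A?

2

The segment meets the boundary at (4,10), (8,6).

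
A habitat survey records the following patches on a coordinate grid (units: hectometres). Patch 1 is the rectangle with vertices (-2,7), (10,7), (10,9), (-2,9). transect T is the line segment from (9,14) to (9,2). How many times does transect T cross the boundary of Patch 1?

2

The segment meets the boundary at (9,7), (9,9).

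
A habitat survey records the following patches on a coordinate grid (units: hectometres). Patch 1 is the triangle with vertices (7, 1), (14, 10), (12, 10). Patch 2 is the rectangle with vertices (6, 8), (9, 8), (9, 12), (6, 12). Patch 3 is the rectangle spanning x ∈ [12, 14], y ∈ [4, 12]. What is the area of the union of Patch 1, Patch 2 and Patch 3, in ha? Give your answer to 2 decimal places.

By inclusion–exclusion:
Individual areas: |Patch 1| = 9, |Patch 2| = 12, |Patch 3| = 16.
|Patch 1∩Patch 2| = 0.
|Patch 1∩Patch 3| = 2.5714.
|Patch 2∩Patch 3| = 0 (no overlap).
|Patch 1∩Patch 2∩Patch 3| = 0.
|Patch 1 ∪ Patch 2 ∪ Patch 3| = 37 − 2.5714 + 0 = 34.43.

34.43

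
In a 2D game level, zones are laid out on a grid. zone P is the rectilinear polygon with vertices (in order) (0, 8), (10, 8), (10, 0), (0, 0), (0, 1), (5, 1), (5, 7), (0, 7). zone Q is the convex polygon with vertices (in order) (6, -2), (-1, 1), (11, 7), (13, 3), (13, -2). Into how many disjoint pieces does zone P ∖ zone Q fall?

zone P ∖ zone Q splits into 2 disjoint pieces (area 18.75, area 0.381).

2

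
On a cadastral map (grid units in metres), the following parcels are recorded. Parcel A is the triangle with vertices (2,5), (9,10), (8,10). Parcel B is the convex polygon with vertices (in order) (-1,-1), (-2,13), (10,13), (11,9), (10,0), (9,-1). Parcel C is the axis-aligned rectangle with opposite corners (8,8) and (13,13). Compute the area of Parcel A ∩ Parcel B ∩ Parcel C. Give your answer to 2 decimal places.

0.36

The intersection is the polygon with vertices (9,10), (8,9.286), (8,10).
By the shoelace formula its area is 0.36.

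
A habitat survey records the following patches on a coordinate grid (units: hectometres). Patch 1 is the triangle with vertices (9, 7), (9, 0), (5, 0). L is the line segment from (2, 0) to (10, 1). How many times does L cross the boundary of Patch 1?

2

The segment meets the boundary at (9,0.875), (5.231,0.404).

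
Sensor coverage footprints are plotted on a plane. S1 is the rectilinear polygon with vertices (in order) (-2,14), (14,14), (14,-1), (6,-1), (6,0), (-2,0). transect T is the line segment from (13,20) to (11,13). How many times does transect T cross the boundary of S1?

1

The segment meets the boundary at (11.286,14).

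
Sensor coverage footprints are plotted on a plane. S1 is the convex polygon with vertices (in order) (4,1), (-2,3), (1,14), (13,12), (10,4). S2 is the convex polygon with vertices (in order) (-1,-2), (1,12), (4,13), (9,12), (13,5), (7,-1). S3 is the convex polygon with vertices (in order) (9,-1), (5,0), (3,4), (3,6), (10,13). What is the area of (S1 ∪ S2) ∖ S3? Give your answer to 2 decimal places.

114.99

|S1 ∪ S2| = 171.6346.
|(S1 ∪ S2) ∩ S3| = 56.6478.
|(S1 ∪ S2) ∖ S3| = 171.6346 − 56.6478 = 114.99.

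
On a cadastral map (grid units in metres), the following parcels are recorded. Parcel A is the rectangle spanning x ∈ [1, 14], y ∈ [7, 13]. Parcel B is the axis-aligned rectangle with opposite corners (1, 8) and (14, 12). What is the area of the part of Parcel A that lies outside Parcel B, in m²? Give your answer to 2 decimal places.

26.00

|Parcel A∩Parcel B|: x∈[1,14], y∈[8,12] → 13·4 = 52.
|Parcel A| = 78.
|Parcel A ∖ Parcel B| = |Parcel A| − |Parcel A∩Parcel B| = 78 − 52 = 26.00.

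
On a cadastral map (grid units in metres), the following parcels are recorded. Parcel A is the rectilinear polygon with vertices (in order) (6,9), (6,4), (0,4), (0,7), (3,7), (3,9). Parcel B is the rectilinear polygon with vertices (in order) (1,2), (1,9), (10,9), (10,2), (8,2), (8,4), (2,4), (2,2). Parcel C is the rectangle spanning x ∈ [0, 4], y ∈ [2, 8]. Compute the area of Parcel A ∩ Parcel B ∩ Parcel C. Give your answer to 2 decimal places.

The intersection is the polygon with vertices (2,4), (1,4), (1,7), (3,7), (3,8), (4,8), (4,4).
By the shoelace formula its area is 10.00.

10.00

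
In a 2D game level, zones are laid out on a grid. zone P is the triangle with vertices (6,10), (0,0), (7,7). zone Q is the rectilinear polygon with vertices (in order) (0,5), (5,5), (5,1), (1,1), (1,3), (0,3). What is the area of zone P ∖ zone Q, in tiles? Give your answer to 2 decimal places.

|zone P| = 14, |zone P∩zone Q| = 4.6667.
|zone P ∖ zone Q| = |zone P| − |zone P∩zone Q| = 14 − 4.6667 = 9.33.

9.33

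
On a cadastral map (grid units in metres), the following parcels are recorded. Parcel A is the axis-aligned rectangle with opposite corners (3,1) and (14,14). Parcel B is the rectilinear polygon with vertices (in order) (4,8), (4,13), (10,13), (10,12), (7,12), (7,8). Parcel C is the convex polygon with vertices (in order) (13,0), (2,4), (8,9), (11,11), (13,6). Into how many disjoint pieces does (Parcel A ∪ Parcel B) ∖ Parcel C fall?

2

(Parcel A ∪ Parcel B) ∖ Parcel C splits into 2 disjoint pieces (area 9.5568, area 71.4167).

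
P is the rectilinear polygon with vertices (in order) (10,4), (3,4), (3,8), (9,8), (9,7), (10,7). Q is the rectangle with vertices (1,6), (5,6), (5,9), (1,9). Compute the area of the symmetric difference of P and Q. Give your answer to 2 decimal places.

|P| = 27, |Q| = 12, |P∩Q| = 4.
|P △ Q| = |P| + |Q| − 2·|P∩Q| = 27 + 12 − 8 = 31.00.

31.00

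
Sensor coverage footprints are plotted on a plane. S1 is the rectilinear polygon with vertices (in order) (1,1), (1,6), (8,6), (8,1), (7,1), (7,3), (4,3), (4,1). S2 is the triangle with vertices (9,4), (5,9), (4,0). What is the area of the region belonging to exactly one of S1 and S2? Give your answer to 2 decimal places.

|S1| = 29, |S2| = 20.5, |S1∩S2| = 10.475.
|S1 △ S2| = |S1| + |S2| − 2·|S1∩S2| = 29 + 20.5 − 20.95 = 28.55.

28.55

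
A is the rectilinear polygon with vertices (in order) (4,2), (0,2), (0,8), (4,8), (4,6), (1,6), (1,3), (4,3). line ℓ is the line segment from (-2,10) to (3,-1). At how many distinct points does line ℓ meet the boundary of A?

4

The segment meets the boundary at (1.636,2), (1.182,3), (1,3.4), (0,5.6).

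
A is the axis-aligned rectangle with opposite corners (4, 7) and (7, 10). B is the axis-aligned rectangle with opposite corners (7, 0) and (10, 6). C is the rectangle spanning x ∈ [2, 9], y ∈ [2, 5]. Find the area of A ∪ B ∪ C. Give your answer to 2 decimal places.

By inclusion–exclusion:
Individual areas: |A| = 9, |B| = 18, |C| = 21.
|A∩B| = 0 (no overlap).
|A∩C| = 0 (no overlap).
|B∩C|: x∈[7,9], y∈[2,5] → 2·3 = 6.
|A∩B∩C| = 0.
|A ∪ B ∪ C| = 48 − 6 + 0 = 42.00.

42.00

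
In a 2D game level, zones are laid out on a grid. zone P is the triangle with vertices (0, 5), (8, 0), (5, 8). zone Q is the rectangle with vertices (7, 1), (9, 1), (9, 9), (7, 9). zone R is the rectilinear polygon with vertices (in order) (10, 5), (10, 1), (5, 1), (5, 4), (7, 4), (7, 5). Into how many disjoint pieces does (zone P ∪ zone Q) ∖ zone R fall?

3

(zone P ∪ zone Q) ∖ zone R splits into 3 disjoint pieces (area 0.6125, area 18.3125, area 8).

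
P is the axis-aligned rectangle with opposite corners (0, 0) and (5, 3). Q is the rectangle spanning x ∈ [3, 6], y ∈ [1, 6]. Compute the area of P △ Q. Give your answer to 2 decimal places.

|P∩Q|: x∈[3,5], y∈[1,3] → 2·2 = 4.
|P △ Q| = |P| + |Q| − 2·|P∩Q| = 15 + 15 − 8 = 22.00.

22.00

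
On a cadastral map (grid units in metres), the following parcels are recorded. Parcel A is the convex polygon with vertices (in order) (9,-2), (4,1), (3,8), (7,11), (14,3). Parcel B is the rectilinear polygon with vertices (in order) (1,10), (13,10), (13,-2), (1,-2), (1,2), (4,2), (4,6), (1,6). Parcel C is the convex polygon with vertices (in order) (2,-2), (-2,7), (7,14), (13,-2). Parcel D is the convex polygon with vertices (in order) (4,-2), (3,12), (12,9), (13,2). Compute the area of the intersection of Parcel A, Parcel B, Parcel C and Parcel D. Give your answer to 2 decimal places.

61.53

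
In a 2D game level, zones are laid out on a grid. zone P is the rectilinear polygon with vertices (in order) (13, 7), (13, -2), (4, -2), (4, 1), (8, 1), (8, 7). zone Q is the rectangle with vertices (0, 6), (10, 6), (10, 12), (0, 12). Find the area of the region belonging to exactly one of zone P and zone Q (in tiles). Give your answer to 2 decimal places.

113.00

|zone P| = 57, |zone Q| = 60, |zone P∩zone Q| = 2.
|zone P △ zone Q| = |zone P| + |zone Q| − 2·|zone P∩zone Q| = 57 + 60 − 4 = 113.00.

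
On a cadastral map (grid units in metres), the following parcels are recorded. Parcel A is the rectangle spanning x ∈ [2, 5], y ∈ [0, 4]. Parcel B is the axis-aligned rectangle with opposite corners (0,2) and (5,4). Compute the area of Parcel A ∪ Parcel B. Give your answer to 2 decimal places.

16.00

By inclusion–exclusion:
Individual areas: |Parcel A| = 12, |Parcel B| = 10.
|Parcel A∩Parcel B|: x∈[2,5], y∈[2,4] → 3·2 = 6.
|Parcel A ∪ Parcel B| = 22 − 6 = 16.00.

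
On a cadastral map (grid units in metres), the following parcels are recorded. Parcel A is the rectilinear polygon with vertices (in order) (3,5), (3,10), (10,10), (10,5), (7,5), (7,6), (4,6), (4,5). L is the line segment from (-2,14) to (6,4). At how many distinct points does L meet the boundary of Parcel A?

2

The segment meets the boundary at (4.4,6), (3,7.75).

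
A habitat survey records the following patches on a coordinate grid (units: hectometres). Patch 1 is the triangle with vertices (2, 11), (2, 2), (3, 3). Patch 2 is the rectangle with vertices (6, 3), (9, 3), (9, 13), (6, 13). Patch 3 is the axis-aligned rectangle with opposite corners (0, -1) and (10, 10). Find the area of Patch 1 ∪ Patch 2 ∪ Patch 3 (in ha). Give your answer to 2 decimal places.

119.06

By inclusion–exclusion:
Individual areas: |Patch 1| = 4.5, |Patch 2| = 30, |Patch 3| = 110.
|Patch 1∩Patch 2| = 0.
|Patch 1∩Patch 3| = 4.4375.
|Patch 2∩Patch 3|: x∈[6,9], y∈[3,10] → 3·7 = 21.
|Patch 1∩Patch 2∩Patch 3| = 0.
|Patch 1 ∪ Patch 2 ∪ Patch 3| = 144.5 − 25.4375 + 0 = 119.06.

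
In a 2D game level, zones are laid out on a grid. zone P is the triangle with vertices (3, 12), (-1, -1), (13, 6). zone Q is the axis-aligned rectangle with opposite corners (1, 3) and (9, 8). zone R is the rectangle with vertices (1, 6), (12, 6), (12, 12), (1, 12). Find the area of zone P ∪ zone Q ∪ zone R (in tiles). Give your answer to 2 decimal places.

By inclusion–exclusion:
Individual areas: |zone P| = 77, |zone Q| = 40, |zone R| = 66.
|zone P∩zone Q| = 38.0385.
|zone P∩zone R| = 35.2385.
|zone Q∩zone R|: x∈[1,9], y∈[6,8] → 8·2 = 16.
|zone P∩zone Q∩zone R| = 15.0769.
|zone P ∪ zone Q ∪ zone R| = 183 − 89.2769 + 15.0769 = 108.80.

108.80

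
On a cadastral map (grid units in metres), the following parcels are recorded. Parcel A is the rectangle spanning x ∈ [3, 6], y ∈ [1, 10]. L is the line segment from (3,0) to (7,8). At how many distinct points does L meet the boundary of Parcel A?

2

The segment meets the boundary at (6,6), (3.5,1).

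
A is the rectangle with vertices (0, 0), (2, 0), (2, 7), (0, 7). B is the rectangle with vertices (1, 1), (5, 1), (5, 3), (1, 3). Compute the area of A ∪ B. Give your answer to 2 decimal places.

20.00

By inclusion–exclusion:
Individual areas: |A| = 14, |B| = 8.
|A∩B|: x∈[1,2], y∈[1,3] → 1·2 = 2.
|A ∪ B| = 22 − 2 = 20.00.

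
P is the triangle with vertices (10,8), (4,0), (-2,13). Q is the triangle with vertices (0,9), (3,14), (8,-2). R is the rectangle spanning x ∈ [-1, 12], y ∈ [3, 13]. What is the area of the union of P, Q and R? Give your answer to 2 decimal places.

140.76

By inclusion–exclusion:
Individual areas: |P| = 63, |Q| = 36.5, |R| = 130.
|P∩Q| = 28.5137.
|P∩R| = 56.6731.
|Q∩R| = 30.8591.
|P∩Q∩R| = 27.3093.
|P ∪ Q ∪ R| = 229.5 − 116.0458 + 27.3093 = 140.76.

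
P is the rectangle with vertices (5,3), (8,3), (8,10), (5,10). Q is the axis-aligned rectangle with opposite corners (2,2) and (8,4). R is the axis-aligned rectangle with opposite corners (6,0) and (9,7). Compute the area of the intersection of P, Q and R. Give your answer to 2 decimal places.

2.00

The intersection is the polygon with vertices (6,3), (6,4), (8,4), (8,3).
By the shoelace formula its area is 2.00.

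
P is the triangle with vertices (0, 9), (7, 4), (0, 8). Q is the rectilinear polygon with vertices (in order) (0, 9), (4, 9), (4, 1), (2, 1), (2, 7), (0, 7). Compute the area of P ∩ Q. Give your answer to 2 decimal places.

2.84

The intersection is the polygon with vertices (4,6.143), (4,5.714), (2,6.857), (2,7), (1.75,7), (0,8), (0,9).
By the shoelace formula its area is 2.84.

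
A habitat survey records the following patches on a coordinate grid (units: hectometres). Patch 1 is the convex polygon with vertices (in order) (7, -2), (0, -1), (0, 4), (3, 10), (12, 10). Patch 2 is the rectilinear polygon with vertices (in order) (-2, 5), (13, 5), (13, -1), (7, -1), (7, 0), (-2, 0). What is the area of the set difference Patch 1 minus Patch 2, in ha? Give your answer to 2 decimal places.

56.75

|Patch 1| = 101.5, |Patch 1∩Patch 2| = 44.75.
|Patch 1 ∖ Patch 2| = |Patch 1| − |Patch 1∩Patch 2| = 101.5 − 44.75 = 56.75.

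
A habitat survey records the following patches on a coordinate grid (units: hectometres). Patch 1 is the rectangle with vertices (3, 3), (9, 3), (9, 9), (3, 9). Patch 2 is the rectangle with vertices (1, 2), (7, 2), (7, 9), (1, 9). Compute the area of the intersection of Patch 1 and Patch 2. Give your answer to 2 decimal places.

24.00

|Patch 1∩Patch 2|: x∈[3,7], y∈[3,9] → 4·6 = 24.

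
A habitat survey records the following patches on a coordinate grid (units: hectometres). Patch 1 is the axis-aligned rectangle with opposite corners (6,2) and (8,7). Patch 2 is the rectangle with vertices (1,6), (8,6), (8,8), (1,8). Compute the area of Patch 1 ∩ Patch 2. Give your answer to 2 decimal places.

|Patch 1∩Patch 2|: x∈[6,8], y∈[6,7] → 2·1 = 2.

2.00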